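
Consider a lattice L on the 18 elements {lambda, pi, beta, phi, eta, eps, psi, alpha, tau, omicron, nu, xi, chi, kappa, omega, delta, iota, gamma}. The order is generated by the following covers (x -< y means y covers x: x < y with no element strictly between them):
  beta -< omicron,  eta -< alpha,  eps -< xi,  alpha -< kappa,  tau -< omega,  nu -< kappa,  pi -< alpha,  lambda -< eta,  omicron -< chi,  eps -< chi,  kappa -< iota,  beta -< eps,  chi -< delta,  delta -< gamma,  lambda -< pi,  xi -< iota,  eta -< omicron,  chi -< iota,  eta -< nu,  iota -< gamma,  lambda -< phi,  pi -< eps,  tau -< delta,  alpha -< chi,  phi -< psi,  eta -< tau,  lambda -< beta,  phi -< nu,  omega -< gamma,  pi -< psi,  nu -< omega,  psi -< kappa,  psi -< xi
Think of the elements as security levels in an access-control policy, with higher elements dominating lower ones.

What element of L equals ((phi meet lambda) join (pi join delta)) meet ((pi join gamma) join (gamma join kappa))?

delta

phi ∧ lambda = lambda
pi ∨ delta = delta
lambda ∨ delta = delta
pi ∨ gamma = gamma
gamma ∨ kappa = gamma
gamma ∨ gamma = gamma
delta ∧ gamma = delta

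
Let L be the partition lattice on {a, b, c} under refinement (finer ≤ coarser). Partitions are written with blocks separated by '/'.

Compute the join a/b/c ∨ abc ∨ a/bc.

abc

Common upper bounds of {a/b/c, abc, a/bc}: abc.
The least among these is abc.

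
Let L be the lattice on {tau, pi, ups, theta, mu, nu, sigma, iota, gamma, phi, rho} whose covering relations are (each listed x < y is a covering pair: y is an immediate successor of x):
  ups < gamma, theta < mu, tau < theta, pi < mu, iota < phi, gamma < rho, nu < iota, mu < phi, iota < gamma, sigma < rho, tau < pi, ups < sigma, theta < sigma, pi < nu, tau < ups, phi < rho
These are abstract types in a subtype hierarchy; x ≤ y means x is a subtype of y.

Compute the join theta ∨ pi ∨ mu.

mu

Common upper bounds of {theta, pi, mu}: mu, phi, rho.
The least among these is mu.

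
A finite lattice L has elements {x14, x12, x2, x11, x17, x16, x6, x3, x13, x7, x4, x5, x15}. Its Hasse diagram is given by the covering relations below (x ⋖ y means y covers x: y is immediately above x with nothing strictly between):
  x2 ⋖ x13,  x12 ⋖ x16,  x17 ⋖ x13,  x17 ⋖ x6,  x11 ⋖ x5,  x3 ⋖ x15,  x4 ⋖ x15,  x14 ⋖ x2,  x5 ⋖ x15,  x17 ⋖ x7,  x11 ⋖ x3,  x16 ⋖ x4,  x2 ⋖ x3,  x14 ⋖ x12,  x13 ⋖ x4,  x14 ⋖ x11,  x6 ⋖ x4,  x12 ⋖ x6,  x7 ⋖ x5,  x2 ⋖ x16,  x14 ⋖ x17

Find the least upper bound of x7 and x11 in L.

x5

Common upper bounds of {x7, x11}: x15, x5.
The least among these is x5.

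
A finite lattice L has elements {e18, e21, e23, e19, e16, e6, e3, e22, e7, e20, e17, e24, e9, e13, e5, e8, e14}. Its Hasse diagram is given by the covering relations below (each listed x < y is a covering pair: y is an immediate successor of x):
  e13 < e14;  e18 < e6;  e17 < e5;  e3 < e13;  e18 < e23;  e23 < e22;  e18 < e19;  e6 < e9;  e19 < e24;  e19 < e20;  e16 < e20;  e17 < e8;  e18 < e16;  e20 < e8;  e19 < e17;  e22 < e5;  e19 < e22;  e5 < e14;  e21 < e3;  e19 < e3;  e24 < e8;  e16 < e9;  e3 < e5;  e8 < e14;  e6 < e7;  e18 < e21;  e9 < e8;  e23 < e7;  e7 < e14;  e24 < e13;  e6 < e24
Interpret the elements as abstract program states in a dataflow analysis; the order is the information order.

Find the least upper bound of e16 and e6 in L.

e9

Common upper bounds of {e16, e6}: e14, e8, e9.
The least among these is e9.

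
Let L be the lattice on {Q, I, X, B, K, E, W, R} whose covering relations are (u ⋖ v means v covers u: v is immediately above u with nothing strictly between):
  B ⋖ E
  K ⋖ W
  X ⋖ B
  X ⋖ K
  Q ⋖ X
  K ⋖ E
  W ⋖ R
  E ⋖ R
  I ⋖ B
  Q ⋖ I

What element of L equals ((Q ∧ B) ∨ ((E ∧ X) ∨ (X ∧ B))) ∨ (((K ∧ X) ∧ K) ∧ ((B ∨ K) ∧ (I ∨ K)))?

Q ∧ B = Q
E ∧ X = X
X ∧ B = X
X ∨ X = X
Q ∨ X = X
K ∧ X = X
X ∧ K = X
B ∨ K = E
I ∨ K = E
E ∧ E = E
X ∧ E = X
X ∨ X = X

X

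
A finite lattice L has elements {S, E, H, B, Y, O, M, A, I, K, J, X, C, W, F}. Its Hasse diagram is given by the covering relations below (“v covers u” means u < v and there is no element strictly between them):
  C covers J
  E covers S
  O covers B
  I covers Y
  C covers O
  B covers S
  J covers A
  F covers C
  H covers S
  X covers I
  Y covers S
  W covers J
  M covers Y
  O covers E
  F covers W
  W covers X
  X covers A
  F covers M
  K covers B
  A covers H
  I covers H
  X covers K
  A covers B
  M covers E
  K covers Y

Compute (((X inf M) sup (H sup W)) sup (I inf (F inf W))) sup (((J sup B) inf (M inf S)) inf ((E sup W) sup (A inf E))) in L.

X ∧ M = Y
H ∨ W = W
Y ∨ W = W
F ∧ W = W
I ∧ W = I
W ∨ I = W
J ∨ B = J
M ∧ S = S
J ∧ S = S
E ∨ W = F
A ∧ E = S
F ∨ S = F
S ∧ F = S
W ∨ S = W

W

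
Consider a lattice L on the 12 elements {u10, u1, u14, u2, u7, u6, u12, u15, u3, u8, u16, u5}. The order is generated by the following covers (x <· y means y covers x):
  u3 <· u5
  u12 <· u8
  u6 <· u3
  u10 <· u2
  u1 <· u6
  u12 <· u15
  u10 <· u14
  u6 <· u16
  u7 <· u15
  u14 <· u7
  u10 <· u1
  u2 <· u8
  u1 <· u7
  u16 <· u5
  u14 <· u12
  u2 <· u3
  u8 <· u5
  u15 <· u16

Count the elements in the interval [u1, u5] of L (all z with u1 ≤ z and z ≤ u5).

The interval [u1, u5] = {u1, u15, u16, u3, u5, u6, u7}, which has 7 elements.

7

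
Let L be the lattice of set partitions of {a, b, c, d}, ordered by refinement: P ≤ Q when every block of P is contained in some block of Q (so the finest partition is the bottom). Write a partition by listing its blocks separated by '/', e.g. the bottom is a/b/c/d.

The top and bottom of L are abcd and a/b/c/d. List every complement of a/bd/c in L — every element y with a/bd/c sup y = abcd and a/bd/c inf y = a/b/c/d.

Need y with a/bd/c ∨ y = abcd and a/bd/c ∧ y = a/b/c/d.
Checking each element gives: ab/cd, abc/d, acd/b, ad/bc.

ab/cd, abc/d, acd/b, ad/bc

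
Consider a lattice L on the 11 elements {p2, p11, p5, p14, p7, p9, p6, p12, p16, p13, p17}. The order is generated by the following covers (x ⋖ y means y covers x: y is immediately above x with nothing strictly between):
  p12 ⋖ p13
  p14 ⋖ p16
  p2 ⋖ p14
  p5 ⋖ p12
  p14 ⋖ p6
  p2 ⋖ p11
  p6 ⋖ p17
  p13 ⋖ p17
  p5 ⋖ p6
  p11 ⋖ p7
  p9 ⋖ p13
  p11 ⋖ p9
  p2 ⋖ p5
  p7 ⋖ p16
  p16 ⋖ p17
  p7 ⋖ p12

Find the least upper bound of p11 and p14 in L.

Common upper bounds of {p11, p14}: p16, p17.
The least among these is p16.

p16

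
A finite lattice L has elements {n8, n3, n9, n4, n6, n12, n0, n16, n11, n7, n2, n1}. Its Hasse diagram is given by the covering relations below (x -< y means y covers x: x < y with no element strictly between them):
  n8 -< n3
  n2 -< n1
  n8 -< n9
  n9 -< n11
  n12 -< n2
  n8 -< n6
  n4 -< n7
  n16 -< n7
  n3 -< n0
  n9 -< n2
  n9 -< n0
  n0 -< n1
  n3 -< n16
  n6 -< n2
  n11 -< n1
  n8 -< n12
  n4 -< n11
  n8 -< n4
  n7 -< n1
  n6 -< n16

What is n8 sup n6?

Common upper bounds of {n8, n6}: n1, n16, n2, n6, n7.
The least among these is n6.

n6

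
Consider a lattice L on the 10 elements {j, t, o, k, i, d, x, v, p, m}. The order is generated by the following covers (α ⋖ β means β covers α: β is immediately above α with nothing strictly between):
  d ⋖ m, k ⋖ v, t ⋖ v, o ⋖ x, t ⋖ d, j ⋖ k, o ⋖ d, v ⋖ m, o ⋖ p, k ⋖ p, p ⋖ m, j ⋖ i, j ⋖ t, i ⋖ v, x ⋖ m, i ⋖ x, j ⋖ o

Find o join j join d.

d

Common upper bounds of {o, j, d}: d, m.
The least among these is d.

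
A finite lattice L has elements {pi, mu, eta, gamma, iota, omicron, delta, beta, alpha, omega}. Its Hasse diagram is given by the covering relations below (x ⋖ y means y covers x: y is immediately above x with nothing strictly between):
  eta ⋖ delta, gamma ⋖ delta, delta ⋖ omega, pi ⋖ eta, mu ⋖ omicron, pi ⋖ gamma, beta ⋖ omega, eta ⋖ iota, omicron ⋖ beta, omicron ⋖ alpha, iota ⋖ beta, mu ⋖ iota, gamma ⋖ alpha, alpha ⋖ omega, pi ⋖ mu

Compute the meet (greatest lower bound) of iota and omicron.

mu

Common lower bounds of {iota, omicron}: mu, pi.
The greatest among these is mu.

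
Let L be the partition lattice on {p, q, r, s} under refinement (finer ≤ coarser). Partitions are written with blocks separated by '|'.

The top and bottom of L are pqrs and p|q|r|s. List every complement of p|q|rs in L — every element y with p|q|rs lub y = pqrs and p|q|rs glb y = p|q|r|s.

Need y with p|q|rs ∨ y = pqrs and p|q|rs ∧ y = p|q|r|s.
Checking each element gives: pqr|s, pqs|r, pr|qs, ps|qr.

pqr|s, pqs|r, pr|qs, ps|qr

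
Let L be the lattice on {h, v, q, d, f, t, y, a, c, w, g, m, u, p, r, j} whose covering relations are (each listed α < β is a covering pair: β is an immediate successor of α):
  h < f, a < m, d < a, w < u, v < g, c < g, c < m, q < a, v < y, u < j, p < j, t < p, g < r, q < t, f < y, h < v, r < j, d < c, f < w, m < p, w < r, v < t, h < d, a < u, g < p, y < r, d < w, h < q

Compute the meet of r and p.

g

Common lower bounds of {r, p}: c, d, g, h, v.
The greatest among these is g.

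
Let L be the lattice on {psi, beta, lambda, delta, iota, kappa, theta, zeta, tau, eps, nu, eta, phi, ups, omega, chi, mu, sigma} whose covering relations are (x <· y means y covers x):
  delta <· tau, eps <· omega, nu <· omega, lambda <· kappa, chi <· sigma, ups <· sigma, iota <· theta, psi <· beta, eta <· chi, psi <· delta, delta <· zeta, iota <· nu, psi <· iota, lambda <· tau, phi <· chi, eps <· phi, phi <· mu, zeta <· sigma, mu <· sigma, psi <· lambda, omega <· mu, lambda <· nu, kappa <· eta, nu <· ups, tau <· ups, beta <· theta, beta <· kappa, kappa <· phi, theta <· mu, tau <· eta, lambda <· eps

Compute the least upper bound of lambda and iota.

nu

Common upper bounds of {lambda, iota}: mu, nu, omega, sigma, ups.
The least among these is nu.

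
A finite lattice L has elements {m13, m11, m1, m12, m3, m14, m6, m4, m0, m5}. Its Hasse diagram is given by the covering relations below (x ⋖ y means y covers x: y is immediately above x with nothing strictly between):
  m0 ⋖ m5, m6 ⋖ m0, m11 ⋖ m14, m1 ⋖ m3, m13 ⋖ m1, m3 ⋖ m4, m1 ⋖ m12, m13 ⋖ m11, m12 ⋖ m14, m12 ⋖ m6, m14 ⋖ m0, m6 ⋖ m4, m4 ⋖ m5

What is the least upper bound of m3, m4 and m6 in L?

m4

Common upper bounds of {m3, m4, m6}: m4, m5.
The least among these is m4.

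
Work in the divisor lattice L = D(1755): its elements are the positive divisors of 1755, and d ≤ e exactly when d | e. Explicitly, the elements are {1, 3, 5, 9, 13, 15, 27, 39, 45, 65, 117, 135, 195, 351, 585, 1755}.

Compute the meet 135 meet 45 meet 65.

In the divisibility order, the meet is the greatest common divisor: gcd(135, 45, 65) = 5.

5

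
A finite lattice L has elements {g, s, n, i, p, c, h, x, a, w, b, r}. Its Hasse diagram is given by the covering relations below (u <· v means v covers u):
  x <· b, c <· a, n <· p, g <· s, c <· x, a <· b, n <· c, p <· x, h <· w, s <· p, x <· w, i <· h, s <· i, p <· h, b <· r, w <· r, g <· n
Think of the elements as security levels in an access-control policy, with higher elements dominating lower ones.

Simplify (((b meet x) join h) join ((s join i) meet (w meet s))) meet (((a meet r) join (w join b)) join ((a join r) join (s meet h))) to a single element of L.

w

b ∧ x = x
x ∨ h = w
s ∨ i = i
w ∧ s = s
i ∧ s = s
w ∨ s = w
a ∧ r = a
w ∨ b = r
a ∨ r = r
a ∨ r = r
s ∧ h = s
r ∨ s = r
r ∨ r = r
w ∧ r = w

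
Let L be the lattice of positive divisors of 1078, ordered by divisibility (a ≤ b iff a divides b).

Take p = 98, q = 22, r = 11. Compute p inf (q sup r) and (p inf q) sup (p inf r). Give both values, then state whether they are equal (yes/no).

q sup r = 22, so p inf (q sup r) = 98 inf 22 = 2.
p inf q = 2 and p inf r = 1, so (p inf q) sup (p inf r) = 2 sup 1 = 2.
Equal: yes.

2; 2; yes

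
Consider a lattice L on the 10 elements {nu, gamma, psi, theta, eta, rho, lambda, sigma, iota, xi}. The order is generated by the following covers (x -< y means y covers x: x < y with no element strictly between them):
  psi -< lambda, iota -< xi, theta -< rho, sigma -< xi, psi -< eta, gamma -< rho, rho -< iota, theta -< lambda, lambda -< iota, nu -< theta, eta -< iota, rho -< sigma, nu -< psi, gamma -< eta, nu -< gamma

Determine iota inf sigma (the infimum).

Common lower bounds of {iota, sigma}: gamma, nu, rho, theta.
The greatest among these is rho.

rho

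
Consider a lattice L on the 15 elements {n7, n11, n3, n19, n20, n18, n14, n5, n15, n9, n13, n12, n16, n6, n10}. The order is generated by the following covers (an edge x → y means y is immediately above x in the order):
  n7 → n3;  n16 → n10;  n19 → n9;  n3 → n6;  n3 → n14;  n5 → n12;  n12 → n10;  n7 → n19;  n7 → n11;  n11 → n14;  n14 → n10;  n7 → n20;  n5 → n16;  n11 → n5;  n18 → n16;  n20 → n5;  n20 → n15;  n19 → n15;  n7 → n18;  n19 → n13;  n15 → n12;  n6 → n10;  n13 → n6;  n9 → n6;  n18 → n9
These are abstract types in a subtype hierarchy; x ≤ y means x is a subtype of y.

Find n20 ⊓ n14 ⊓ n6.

n7

Common lower bounds of {n20, n14, n6}: n7.
The greatest among these is n7.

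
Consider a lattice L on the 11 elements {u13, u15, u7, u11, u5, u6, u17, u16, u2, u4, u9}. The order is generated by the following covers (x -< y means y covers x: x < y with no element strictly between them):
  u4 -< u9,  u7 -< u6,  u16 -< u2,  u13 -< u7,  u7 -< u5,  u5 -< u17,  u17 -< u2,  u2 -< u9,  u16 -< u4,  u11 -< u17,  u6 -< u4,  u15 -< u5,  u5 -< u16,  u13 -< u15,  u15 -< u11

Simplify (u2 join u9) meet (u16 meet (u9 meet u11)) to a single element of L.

u15

u2 ∨ u9 = u9
u9 ∧ u11 = u11
u16 ∧ u11 = u15
u9 ∧ u15 = u15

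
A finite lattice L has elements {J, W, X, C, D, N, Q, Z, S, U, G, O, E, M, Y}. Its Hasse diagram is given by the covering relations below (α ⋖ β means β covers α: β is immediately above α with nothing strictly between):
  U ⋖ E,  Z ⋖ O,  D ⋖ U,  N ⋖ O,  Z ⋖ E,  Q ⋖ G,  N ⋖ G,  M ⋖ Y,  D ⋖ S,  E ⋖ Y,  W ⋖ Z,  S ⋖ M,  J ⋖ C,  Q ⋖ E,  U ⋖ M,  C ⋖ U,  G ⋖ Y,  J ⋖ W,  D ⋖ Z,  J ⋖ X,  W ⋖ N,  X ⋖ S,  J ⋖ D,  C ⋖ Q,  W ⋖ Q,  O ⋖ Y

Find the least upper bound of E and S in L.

Common upper bounds of {E, S}: Y.
The least among these is Y.

Y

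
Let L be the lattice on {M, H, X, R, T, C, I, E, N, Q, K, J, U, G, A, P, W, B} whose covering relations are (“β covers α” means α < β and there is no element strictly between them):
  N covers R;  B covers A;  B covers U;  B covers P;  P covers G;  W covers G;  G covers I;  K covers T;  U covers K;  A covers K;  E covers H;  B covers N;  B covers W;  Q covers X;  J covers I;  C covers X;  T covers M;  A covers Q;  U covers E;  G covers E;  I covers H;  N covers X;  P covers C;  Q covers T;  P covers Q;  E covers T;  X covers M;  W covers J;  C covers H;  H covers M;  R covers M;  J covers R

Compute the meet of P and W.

Common lower bounds of {P, W}: E, G, H, I, M, T.
The greatest among these is G.

G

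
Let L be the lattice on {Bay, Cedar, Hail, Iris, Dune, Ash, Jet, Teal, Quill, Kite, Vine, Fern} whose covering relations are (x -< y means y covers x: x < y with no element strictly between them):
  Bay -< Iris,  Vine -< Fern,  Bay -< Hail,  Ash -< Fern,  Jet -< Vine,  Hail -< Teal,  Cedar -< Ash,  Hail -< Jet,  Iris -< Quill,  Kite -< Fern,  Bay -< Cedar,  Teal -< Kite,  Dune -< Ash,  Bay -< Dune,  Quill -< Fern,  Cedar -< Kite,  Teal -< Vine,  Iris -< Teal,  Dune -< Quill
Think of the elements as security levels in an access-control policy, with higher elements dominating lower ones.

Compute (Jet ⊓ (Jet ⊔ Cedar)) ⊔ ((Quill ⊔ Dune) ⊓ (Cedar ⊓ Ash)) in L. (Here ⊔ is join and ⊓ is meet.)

Jet ∨ Cedar = Fern
Jet ∧ Fern = Jet
Quill ∨ Dune = Quill
Cedar ∧ Ash = Cedar
Quill ∧ Cedar = Bay
Jet ∨ Bay = Jet

Jet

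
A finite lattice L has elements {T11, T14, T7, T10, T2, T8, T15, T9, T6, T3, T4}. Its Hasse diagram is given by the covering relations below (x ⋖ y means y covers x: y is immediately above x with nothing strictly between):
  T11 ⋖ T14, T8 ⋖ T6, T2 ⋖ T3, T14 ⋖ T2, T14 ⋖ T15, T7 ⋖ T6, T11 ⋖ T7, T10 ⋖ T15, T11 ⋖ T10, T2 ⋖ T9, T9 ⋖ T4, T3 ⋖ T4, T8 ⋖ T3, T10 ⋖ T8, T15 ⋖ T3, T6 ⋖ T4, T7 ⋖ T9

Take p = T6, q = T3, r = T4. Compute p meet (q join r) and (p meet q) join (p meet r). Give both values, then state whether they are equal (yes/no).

T6; T6; yes

q join r = T4, so p meet (q join r) = T6 meet T4 = T6.
p meet q = T8 and p meet r = T6, so (p meet q) join (p meet r) = T8 join T6 = T6.
Equal: yes.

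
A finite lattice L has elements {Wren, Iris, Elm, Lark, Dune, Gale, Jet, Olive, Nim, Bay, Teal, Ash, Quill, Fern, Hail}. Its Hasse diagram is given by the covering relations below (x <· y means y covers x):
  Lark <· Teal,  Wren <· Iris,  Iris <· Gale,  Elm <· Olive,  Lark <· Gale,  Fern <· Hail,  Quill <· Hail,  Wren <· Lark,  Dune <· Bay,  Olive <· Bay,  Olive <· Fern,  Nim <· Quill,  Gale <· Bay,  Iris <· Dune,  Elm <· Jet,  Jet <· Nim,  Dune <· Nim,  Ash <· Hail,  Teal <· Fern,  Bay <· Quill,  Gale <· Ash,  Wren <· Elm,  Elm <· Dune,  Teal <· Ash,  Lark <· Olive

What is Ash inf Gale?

Gale

Common lower bounds of {Ash, Gale}: Gale, Iris, Lark, Wren.
The greatest among these is Gale.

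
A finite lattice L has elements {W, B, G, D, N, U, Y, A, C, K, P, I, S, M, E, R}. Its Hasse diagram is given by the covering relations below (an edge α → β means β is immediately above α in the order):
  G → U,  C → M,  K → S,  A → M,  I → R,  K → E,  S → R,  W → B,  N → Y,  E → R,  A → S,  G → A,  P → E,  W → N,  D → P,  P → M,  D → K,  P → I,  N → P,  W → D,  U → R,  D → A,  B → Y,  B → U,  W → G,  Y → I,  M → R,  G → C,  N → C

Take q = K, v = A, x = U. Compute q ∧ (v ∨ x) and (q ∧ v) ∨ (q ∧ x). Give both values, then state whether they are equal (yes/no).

K; D; no

v ∨ x = R, so q ∧ (v ∨ x) = K ∧ R = K.
q ∧ v = D and q ∧ x = W, so (q ∧ v) ∨ (q ∧ x) = D ∨ W = D.
Equal: no.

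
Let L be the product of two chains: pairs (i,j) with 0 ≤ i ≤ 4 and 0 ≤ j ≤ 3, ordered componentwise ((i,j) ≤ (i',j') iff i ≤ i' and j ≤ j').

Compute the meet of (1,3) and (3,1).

(1,1)

In a product of chains, the meet is componentwise min, giving (1,1).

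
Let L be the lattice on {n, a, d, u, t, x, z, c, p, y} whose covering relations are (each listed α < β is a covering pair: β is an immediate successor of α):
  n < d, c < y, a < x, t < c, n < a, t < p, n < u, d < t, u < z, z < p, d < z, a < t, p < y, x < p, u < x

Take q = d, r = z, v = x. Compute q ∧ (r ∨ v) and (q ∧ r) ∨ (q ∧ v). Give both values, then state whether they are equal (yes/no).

r ∨ v = p, so q ∧ (r ∨ v) = d ∧ p = d.
q ∧ r = d and q ∧ v = n, so (q ∧ r) ∨ (q ∧ v) = d ∨ n = d.
Equal: yes.

d; d; yes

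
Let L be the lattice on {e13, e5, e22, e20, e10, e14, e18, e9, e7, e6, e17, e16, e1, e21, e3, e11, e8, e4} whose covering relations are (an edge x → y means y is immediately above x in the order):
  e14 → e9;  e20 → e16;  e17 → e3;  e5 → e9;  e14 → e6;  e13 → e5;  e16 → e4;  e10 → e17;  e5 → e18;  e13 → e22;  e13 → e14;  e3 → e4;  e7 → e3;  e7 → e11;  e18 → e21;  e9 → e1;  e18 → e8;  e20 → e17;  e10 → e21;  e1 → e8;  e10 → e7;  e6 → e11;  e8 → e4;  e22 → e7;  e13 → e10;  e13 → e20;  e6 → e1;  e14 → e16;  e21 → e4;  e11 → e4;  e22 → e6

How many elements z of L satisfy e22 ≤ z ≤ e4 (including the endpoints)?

The interval [e22, e4] = {e1, e11, e22, e3, e4, e6, e7, e8}, which has 8 elements.

8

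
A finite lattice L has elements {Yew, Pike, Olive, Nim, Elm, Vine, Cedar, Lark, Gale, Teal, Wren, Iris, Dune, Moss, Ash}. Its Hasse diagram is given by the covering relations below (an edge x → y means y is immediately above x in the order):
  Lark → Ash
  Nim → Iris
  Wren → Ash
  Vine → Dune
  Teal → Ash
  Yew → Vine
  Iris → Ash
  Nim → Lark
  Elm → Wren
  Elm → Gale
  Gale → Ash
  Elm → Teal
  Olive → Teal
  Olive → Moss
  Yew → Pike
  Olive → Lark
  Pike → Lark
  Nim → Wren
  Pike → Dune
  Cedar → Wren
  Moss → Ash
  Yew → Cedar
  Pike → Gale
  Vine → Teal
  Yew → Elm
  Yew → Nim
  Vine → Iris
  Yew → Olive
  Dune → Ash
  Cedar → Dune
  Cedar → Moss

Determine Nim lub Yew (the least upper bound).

Nim

Common upper bounds of {Nim, Yew}: Ash, Iris, Lark, Nim, Wren.
The least among these is Nim.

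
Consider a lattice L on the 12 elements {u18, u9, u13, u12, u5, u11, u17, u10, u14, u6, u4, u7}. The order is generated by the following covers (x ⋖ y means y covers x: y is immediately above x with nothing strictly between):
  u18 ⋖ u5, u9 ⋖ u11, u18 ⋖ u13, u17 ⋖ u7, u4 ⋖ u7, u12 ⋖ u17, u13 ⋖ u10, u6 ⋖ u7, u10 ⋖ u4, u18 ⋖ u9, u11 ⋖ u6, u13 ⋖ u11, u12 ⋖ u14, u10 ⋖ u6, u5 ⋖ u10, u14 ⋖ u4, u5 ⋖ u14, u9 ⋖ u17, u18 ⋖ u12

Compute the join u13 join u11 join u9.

u11

Common upper bounds of {u13, u11, u9}: u11, u6, u7.
The least among these is u11.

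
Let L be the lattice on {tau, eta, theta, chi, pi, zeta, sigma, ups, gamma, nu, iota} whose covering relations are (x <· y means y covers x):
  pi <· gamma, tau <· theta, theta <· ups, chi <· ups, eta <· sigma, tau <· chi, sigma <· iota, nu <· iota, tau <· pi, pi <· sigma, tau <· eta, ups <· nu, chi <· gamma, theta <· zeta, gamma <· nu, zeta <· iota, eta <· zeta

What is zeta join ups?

iota

Common upper bounds of {zeta, ups}: iota.
The least among these is iota.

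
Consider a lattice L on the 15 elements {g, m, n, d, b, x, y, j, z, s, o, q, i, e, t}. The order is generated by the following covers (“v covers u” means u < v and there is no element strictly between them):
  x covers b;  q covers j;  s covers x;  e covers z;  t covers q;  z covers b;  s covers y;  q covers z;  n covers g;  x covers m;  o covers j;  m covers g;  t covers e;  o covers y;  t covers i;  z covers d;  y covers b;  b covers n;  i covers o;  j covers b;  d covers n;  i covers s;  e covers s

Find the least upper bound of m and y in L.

Common upper bounds of {m, y}: e, i, s, t.
The least among these is s.

s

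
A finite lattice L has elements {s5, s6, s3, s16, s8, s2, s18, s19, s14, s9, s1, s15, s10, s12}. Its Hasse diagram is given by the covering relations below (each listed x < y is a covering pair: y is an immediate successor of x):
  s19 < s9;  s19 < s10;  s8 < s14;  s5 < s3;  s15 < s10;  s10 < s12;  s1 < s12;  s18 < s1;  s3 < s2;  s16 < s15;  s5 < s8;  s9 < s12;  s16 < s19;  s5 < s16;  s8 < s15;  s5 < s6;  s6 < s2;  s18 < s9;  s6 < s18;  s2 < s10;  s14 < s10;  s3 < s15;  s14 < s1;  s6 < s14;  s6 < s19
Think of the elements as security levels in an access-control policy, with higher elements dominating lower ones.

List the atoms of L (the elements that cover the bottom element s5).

s16, s3, s6, s8

The atoms are exactly the elements that cover s5: s16, s3, s6, s8.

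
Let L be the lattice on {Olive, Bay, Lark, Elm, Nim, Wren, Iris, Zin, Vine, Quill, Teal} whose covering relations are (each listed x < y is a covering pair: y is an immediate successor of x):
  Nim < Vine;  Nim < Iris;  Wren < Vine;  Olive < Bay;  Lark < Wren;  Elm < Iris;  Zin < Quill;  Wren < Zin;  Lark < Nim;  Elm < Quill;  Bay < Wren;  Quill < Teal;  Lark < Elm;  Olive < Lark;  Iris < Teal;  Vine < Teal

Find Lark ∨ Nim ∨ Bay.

Common upper bounds of {Lark, Nim, Bay}: Teal, Vine.
The least among these is Vine.

Vine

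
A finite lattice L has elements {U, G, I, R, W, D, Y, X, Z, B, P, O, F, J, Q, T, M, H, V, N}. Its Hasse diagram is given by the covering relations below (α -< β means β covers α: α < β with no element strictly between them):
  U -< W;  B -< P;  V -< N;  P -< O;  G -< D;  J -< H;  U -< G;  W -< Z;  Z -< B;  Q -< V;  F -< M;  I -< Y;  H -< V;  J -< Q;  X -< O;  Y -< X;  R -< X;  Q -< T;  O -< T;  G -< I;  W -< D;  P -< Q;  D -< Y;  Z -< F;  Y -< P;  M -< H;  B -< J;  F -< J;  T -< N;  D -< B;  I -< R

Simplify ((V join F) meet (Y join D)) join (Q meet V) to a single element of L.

Q

V ∨ F = V
Y ∨ D = Y
V ∧ Y = Y
Q ∧ V = Q
Y ∨ Q = Q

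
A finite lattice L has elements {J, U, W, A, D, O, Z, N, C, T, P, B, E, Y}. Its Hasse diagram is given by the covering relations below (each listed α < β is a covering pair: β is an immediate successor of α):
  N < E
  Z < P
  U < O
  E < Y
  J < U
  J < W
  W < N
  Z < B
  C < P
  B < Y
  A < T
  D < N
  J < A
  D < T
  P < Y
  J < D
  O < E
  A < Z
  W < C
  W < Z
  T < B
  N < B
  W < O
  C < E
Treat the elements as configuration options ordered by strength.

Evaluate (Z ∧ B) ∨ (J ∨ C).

P

Z ∧ B = Z
J ∨ C = C
Z ∨ C = P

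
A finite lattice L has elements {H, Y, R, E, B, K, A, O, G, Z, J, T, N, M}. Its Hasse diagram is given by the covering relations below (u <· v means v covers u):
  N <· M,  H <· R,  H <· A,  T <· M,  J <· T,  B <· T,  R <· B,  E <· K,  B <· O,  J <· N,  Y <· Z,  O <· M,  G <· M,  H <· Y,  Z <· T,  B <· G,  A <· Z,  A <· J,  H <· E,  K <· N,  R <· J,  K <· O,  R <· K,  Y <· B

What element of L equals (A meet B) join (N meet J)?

J

A ∧ B = H
N ∧ J = J
H ∨ J = J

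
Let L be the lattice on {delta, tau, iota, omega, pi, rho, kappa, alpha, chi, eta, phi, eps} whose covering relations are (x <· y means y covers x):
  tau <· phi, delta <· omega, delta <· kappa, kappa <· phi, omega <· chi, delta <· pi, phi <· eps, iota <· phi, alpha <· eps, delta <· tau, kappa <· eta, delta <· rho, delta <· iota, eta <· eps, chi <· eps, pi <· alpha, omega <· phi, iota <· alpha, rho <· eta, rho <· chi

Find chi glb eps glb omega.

omega

Common lower bounds of {chi, eps, omega}: delta, omega.
The greatest among these is omega.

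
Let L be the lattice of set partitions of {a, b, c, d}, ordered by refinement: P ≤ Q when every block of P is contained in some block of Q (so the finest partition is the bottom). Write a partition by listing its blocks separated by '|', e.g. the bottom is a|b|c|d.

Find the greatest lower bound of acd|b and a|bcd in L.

Common lower bounds of {acd|b, a|bcd}: a|b|cd, a|b|c|d.
The greatest among these is a|b|cd.

a|b|cd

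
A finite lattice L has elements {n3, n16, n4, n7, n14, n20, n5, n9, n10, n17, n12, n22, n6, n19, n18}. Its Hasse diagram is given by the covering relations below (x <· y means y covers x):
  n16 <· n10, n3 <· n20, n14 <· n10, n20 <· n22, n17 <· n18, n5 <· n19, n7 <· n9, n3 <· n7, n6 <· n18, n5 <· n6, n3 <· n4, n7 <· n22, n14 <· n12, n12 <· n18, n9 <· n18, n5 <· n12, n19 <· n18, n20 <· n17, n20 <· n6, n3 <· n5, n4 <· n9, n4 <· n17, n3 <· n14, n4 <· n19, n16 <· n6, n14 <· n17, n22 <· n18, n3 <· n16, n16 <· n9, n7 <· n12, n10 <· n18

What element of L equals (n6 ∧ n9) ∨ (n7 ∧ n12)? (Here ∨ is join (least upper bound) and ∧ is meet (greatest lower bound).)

n9

n6 ∧ n9 = n16
n7 ∧ n12 = n7
n16 ∨ n7 = n9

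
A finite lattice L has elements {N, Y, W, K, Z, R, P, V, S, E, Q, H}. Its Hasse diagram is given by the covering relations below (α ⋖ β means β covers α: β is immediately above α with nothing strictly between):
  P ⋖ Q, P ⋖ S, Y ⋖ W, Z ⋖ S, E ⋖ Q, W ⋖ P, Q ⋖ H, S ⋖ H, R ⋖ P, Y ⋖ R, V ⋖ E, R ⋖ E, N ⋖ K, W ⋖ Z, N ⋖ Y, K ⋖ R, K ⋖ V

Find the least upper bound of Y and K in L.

R

Common upper bounds of {Y, K}: E, H, P, Q, R, S.
The least among these is R.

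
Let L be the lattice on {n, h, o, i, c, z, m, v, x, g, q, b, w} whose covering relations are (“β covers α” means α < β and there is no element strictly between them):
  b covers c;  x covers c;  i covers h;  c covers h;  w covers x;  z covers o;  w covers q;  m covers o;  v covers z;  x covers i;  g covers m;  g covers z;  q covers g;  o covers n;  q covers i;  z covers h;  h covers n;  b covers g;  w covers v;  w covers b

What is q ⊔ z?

q

Common upper bounds of {q, z}: q, w.
The least among these is q.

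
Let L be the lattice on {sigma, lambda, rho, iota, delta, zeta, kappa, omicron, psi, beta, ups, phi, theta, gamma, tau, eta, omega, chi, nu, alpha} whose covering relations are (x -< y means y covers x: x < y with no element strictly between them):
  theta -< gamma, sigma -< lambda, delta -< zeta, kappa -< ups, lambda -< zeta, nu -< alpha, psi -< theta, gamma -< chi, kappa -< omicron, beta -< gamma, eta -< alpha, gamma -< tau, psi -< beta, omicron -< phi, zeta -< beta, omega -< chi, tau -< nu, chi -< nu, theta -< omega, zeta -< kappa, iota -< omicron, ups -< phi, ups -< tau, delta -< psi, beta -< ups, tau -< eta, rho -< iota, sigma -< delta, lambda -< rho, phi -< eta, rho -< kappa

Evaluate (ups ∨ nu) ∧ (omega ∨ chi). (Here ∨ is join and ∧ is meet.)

ups ∨ nu = nu
omega ∨ chi = chi
nu ∧ chi = chi

chi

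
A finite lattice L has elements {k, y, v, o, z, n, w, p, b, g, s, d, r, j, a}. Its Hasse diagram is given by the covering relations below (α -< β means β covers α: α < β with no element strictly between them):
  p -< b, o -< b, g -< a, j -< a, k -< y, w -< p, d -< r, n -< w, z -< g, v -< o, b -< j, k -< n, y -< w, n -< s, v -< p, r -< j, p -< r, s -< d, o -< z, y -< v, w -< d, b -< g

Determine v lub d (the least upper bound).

Common upper bounds of {v, d}: a, j, r.
The least among these is r.

r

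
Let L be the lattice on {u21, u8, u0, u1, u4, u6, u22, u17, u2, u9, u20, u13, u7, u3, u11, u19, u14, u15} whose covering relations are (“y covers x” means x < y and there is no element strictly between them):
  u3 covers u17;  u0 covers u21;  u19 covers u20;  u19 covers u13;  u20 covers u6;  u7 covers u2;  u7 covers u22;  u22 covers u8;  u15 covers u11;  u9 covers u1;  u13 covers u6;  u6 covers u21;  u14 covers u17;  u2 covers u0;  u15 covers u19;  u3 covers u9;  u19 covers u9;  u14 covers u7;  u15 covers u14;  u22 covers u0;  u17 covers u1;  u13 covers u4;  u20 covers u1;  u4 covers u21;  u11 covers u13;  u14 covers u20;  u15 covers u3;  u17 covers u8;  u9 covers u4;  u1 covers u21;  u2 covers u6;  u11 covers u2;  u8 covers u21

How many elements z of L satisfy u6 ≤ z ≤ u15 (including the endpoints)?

The interval [u6, u15] = {u11, u13, u14, u15, u19, u2, u20, u6, u7}, which has 9 elements.

9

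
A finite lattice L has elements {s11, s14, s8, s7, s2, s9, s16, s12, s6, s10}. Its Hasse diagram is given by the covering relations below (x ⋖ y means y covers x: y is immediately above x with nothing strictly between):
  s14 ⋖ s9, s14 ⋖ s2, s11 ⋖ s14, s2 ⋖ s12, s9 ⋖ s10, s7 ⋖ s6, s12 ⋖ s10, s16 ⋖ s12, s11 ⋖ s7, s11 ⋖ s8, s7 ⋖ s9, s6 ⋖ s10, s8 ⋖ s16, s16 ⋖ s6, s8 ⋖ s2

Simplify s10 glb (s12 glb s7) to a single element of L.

s12 ∧ s7 = s11
s10 ∧ s11 = s11

s11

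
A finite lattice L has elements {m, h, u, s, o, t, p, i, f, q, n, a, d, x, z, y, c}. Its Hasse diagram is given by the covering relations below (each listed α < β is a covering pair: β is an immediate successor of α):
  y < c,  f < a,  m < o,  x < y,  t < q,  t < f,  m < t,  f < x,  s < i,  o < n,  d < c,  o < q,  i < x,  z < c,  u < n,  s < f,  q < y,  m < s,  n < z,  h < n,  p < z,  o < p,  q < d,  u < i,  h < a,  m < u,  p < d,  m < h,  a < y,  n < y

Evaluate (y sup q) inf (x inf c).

x

y ∨ q = y
x ∧ c = x
y ∧ x = x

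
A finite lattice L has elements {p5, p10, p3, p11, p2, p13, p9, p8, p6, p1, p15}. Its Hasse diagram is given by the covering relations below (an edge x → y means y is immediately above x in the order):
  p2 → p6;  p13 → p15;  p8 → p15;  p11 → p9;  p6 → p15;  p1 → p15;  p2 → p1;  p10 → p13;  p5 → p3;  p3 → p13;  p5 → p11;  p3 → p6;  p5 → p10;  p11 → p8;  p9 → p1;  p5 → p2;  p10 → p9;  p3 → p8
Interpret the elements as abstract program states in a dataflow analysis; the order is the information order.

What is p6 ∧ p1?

Common lower bounds of {p6, p1}: p2, p5.
The greatest among these is p2.

p2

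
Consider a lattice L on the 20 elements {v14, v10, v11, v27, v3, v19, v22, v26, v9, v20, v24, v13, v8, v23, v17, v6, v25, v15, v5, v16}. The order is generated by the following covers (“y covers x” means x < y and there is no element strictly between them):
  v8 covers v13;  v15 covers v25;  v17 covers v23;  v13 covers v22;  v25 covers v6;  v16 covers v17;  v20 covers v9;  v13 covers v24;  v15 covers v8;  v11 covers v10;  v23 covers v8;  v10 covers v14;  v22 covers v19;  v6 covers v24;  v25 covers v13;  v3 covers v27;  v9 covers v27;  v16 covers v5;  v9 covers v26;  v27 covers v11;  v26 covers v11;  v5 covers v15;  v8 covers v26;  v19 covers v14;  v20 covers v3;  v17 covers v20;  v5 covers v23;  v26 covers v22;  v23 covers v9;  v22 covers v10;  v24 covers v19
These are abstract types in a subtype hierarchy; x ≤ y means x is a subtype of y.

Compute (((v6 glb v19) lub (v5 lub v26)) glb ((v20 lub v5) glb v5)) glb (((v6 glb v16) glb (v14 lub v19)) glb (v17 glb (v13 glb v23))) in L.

v6 ∧ v19 = v19
v5 ∨ v26 = v5
v19 ∨ v5 = v5
v20 ∨ v5 = v16
v16 ∧ v5 = v5
v5 ∧ v5 = v5
v6 ∧ v16 = v6
v14 ∨ v19 = v19
v6 ∧ v19 = v19
v13 ∧ v23 = v13
v17 ∧ v13 = v13
v19 ∧ v13 = v19
v5 ∧ v19 = v19

v19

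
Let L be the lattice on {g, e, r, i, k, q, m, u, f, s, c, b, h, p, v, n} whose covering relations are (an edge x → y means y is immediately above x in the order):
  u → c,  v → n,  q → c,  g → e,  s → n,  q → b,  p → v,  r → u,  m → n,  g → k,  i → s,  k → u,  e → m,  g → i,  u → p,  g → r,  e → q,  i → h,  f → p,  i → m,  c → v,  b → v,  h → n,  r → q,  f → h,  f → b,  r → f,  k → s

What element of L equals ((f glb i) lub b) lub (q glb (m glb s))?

b

f ∧ i = g
g ∨ b = b
m ∧ s = i
q ∧ i = g
b ∨ g = b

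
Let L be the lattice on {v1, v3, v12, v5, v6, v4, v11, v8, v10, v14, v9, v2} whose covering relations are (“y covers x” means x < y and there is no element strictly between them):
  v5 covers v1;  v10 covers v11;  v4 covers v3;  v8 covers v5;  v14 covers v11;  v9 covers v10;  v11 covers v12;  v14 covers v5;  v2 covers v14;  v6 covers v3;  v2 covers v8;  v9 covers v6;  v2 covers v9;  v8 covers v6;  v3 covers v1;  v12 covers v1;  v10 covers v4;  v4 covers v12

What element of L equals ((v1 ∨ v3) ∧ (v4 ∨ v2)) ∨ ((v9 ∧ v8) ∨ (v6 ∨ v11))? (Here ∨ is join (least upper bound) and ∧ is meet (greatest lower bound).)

v9

v1 ∨ v3 = v3
v4 ∨ v2 = v2
v3 ∧ v2 = v3
v9 ∧ v8 = v6
v6 ∨ v11 = v9
v6 ∨ v9 = v9
v3 ∨ v9 = v9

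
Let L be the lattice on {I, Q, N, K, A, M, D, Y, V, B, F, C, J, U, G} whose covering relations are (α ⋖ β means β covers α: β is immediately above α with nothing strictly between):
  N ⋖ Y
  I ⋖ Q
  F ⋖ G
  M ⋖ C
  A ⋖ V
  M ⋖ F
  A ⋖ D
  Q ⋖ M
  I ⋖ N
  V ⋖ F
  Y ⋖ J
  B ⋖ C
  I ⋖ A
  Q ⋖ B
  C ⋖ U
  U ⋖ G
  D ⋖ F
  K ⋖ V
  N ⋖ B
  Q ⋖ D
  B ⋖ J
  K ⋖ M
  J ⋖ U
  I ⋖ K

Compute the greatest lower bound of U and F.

M

Common lower bounds of {U, F}: I, K, M, Q.
The greatest among these is M.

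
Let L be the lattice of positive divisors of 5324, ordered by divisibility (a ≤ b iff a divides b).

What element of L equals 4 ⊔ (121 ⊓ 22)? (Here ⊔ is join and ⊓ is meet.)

121 ∧ 22 = 11
4 ∨ 11 = 44

44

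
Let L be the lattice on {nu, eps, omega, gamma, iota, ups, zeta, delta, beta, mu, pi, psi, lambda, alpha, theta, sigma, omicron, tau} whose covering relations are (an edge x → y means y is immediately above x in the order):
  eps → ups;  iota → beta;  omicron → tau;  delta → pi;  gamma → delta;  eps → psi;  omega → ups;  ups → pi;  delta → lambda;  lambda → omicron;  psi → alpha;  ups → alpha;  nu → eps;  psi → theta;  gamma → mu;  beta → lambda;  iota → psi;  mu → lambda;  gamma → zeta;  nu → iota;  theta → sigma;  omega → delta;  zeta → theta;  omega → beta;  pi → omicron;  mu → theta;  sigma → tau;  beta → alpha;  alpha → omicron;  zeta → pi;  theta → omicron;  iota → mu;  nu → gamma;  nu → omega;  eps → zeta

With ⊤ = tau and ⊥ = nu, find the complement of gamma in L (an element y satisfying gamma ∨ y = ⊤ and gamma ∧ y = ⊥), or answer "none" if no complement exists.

For every candidate y, either gamma ∨ y ≠ tau or gamma ∧ y ≠ nu; no complement exists.

none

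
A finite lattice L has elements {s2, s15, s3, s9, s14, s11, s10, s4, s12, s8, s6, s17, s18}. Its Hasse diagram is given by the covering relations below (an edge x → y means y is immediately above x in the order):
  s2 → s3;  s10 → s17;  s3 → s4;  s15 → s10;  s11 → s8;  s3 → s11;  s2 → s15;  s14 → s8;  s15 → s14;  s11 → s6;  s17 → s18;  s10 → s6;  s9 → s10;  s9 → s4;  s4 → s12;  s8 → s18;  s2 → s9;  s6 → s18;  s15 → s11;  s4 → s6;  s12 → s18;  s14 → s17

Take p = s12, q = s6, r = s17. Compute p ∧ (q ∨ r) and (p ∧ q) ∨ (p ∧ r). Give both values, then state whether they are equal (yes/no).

q ∨ r = s18, so p ∧ (q ∨ r) = s12 ∧ s18 = s12.
p ∧ q = s4 and p ∧ r = s9, so (p ∧ q) ∨ (p ∧ r) = s4 ∨ s9 = s4.
Equal: no.

s12; s4; no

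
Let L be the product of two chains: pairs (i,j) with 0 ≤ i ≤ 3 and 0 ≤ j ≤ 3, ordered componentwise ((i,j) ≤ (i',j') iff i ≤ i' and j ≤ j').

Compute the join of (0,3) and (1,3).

(1,3)

Common upper bounds of {(0,3), (1,3)}: (1,3), (2,3), (3,3).
The least among these is (1,3).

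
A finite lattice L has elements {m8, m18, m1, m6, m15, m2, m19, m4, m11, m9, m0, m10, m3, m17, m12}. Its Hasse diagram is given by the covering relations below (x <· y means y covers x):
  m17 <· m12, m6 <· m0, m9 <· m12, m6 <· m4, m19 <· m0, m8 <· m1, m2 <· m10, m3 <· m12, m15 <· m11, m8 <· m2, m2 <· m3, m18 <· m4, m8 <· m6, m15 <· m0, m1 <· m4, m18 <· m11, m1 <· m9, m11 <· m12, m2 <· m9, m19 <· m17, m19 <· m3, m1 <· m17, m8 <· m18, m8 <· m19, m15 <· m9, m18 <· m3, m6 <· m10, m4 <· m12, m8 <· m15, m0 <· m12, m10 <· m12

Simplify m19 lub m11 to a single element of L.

m12

m19 ∨ m11 = m12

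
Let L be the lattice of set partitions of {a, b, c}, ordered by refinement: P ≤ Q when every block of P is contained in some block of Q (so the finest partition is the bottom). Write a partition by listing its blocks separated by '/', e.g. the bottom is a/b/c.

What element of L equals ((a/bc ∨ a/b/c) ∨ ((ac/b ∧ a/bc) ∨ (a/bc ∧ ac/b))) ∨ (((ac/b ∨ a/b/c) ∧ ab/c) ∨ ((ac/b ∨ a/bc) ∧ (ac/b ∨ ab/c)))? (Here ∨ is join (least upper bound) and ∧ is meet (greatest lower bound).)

abc

a/bc ∨ a/b/c = a/bc
ac/b ∧ a/bc = a/b/c
a/bc ∧ ac/b = a/b/c
a/b/c ∨ a/b/c = a/b/c
a/bc ∨ a/b/c = a/bc
ac/b ∨ a/b/c = ac/b
ac/b ∧ ab/c = a/b/c
ac/b ∨ a/bc = abc
ac/b ∨ ab/c = abc
abc ∧ abc = abc
a/b/c ∨ abc = abc
a/bc ∨ abc = abc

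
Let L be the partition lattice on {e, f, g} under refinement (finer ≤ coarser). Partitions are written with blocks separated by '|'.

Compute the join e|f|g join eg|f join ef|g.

The join of e|f|g, eg|f, ef|g merges any blocks that overlap across the partitions, giving efg.

efg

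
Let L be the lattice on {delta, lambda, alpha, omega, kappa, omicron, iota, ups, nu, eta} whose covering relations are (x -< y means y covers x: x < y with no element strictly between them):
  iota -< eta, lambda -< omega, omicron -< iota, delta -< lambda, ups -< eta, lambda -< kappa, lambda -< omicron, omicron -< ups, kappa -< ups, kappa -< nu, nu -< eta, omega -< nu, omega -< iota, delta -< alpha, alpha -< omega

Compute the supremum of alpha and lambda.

Common upper bounds of {alpha, lambda}: eta, iota, nu, omega.
The least among these is omega.

omega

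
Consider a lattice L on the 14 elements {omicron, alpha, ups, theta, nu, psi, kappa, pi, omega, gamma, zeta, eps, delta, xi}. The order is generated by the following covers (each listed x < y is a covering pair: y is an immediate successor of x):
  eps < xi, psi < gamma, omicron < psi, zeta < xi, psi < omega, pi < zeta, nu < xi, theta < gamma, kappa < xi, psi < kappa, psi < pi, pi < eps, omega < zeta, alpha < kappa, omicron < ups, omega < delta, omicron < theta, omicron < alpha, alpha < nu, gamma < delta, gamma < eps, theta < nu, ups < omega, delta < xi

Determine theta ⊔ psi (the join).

gamma

Common upper bounds of {theta, psi}: delta, eps, gamma, xi.
The least among these is gamma.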